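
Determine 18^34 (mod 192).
0

Repeated squaring. Binary of 34 = 100010.
18^1 ≡ 18 (mod 192); 18^2 ≡ 132 (mod 192); 18^4 ≡ 144 (mod 192); 18^8 ≡ 0 (mod 192); 18^16 ≡ 0 (mod 192); 18^32 ≡ 0 (mod 192)
18^34 = 18^2 × 18^32 ≡ 0 (mod 192)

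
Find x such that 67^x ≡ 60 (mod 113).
76

Baby-step giant-step with step n = ⌈√113⌉ = 11.
Baby steps 67^j mod 113 (j:value) for j=0..10: 0:1, 1:67, 2:82, 3:70, 4:57, 5:90, 6:41, 7:35, 8:85, 9:45, 10:77.
Giant-step multiplier: 67^(-11) ≡ 67^(112-11) = 67^101 ≡ 84 (mod 113).
Giant steps γ_i = 60·84^i mod 113: γ_0=60, γ_1=68, γ_2=62, γ_3=10, γ_4=49, γ_5=48, γ_6=77 (in table at j=10).
x = i·n + j = 6·11 + 10 = 76.
Check: 67^76 ≡ 60 (mod 113).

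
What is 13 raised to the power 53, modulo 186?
55

Repeated squaring. Binary of 53 = 110101.
13^1 ≡ 13 (mod 186); 13^2 ≡ 169 (mod 186); 13^4 ≡ 103 (mod 186); 13^8 ≡ 7 (mod 186); 13^16 ≡ 49 (mod 186); 13^32 ≡ 169 (mod 186)
13^53 = 13^1 × 13^4 × 13^16 × 13^32 ≡ 55 (mod 186)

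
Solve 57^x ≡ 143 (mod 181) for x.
86

Baby-step giant-step with step n = ⌈√181⌉ = 14.
Baby steps 57^j mod 181 (j:value) for j=0..13: 0:1, 1:57, 2:172, 3:30, 4:81, 5:92, 6:176, 7:77, 8:45, 9:31, 10:138, 11:83, 12:25, 13:158.
Giant-step multiplier: 57^(-14) ≡ 57^(180-14) = 57^166 ≡ 37 (mod 181).
Giant steps γ_i = 143·37^i mod 181: γ_0=143, γ_1=42, γ_2=106, γ_3=121, γ_4=133, γ_5=34, γ_6=172 (in table at j=2).
x = i·n + j = 6·14 + 2 = 86.
Check: 57^86 ≡ 143 (mod 181).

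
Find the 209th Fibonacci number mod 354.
337

Matrix identity: Q^n = [[F_(n+1), F_n], [F_n, F_(n-1)]] with Q = [[1,1],[1,0]].
n = 209 = 11010001₂. Square-and-multiply, entries mod 354:
Q^1 = [[1,1],[1,0]]
Q^3 = (Q^1)²·Q = [[3,2],[2,1]]
Q^6 = (Q^3)² = [[13,8],[8,5]]
Q^13 = (Q^6)²·Q = [[23,233],[233,144]]
Q^26 = (Q^13)² = [[302,325],[325,331]]
Q^52 = (Q^26)² = [[5,51],[51,308]]
Q^104 = (Q^52)² = [[148,33],[33,115]]
Q^209 = (Q^104)²·Q = [[166,337],[337,183]]
F_209 mod 354 = Q^209[0][1] = 337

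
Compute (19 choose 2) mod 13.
2

Using Lucas' theorem:
Write n=19 and k=2 in base 13:
n in base 13: [1, 6]
k in base 13: [0, 2]
C(19,2) mod 13 = ∏ C(n_i, k_i) mod 13
Digit binomials (mod 13): C(1,0) = 1; C(6,2) = 15 ≡ 2
Product: 1 × 2 = 2 ≡ 2 (mod 13)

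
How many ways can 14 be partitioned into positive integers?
135

p(n) counts ways to write n as a sum of positive integers (order ignored).
Euler's pentagonal recurrence: p(k) = p(k-1) + p(k-2) - p(k-5) - p(k-7) + p(k-12) + p(k-15) - ... (offsets j(3j∓1)/2, signs ++--, p(0)=1, p(<0)=0).
DP table for k = 0..13: p(0)=1, p(1)=1, p(2)=2, p(3)=3, p(4)=5, p(5)=7, p(6)=11, p(7)=15, p(8)=22, p(9)=30, p(10)=42, p(11)=56, p(12)=77, p(13)=101.
Final step: p(14) = p(13) + p(12) - p(9) - p(7) + p(2)
= 101 + 77 - 30 - 15 + 2
= 135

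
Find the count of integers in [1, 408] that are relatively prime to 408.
128

408 = 2^3 × 3 × 17
φ(n) = n × ∏(1 - 1/p) for each prime p dividing n
φ(408) = 408 × (1 - 1/2) × (1 - 1/3) × (1 - 1/17) = 128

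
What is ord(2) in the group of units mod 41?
20

41 is prime, so ord(2) divides φ(41) = 40.
Divisors of 40: 1, 2, 4, 5, 8, 10, 20, 40.
Repeated squaring: 2^1 ≡ 2, 2^2 ≡ 4, 2^4 ≡ 16, 2^8 ≡ 10, 2^16 ≡ 18, 2^32 ≡ 37 (mod 41).
Test 2^d mod 41 for each divisor d in increasing order:
2^1 ≡ 2
2^2 ≡ 4
2^4 ≡ 16
2^5 = 2^4·2^1 ≡ 32
2^8 ≡ 10
2^10 = 2^8·2^2 ≡ 40
2^20 = 2^16·2^4 ≡ 1  ← first divisor giving 1
The order is 20.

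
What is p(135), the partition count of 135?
9035836076

p(n) counts ways to write n as a sum of positive integers (order ignored).
Euler's pentagonal recurrence: p(k) = p(k-1) + p(k-2) - p(k-5) - p(k-7) + p(k-12) + p(k-15) - ... (offsets j(3j∓1)/2, signs ++--, p(0)=1, p(<0)=0).
DP table for k = 0..134: p(0)=1, p(1)=1, p(2)=2, p(3)=3, p(4)=5, p(5)=7, p(6)=11, p(7)=15, p(8)=22, p(9)=30, p(10)=42, p(11)=56, p(12)=77, p(13)=101, p(14)=135, p(15)=176, p(16)=231, p(17)=297, p(18)=385, p(19)=490, p(20)=627, p(21)=792, p(22)=1002, p(23)=1255, p(24)=1575, p(25)=1958, p(26)=2436, p(27)=3010, p(28)=3718, p(29)=4565, p(30)=5604, p(31)=6842, p(32)=8349, p(33)=10143, p(34)=12310, p(35)=14883, p(36)=17977, p(37)=21637, p(38)=26015, p(39)=31185, p(40)=37338, p(41)=44583, p(42)=53174, p(43)=63261, p(44)=75175, p(45)=89134, p(46)=105558, p(47)=124754, p(48)=147273, p(49)=173525, p(50)=204226, p(51)=239943, p(52)=281589, p(53)=329931, p(54)=386155, p(55)=451276, p(56)=526823, p(57)=614154, p(58)=715220, p(59)=831820, p(60)=966467, p(61)=1121505, p(62)=1300156, p(63)=1505499, p(64)=1741630, p(65)=2012558, p(66)=2323520, p(67)=2679689, p(68)=3087735, p(69)=3554345, p(70)=4087968, p(71)=4697205, p(72)=5392783, p(73)=6185689, p(74)=7089500, p(75)=8118264, p(76)=9289091, p(77)=10619863, p(78)=12132164, p(79)=13848650, p(80)=15796476, p(81)=18004327, p(82)=20506255, p(83)=23338469, p(84)=26543660, p(85)=30167357, p(86)=34262962, p(87)=38887673, p(88)=44108109, p(89)=49995925, p(90)=56634173, p(91)=64112359, p(92)=72533807, p(93)=82010177, p(94)=92669720, p(95)=104651419, p(96)=118114304, p(97)=133230930, p(98)=150198136, p(99)=169229875, p(100)=190569292, p(101)=214481126, p(102)=241265379, p(103)=271248950, p(104)=304801365, p(105)=342325709, p(106)=384276336, p(107)=431149389, p(108)=483502844, p(109)=541946240, p(110)=607163746, p(111)=679903203, p(112)=761002156, p(113)=851376628, p(114)=952050665, p(115)=1064144451, p(116)=1188908248, p(117)=1327710076, p(118)=1482074143, p(119)=1653668665, p(120)=1844349560, p(121)=2056148051, p(122)=2291320912, p(123)=2552338241, p(124)=2841940500, p(125)=3163127352, p(126)=3519222692, p(127)=3913864295, p(128)=4351078600, p(129)=4835271870, p(130)=5371315400, p(131)=5964539504, p(132)=6620830889, p(133)=7346629512, p(134)=8149040695.
Final step: p(135) = p(134) + p(133) - p(130) - p(128) + p(123) + p(120) - p(113) - p(109) + p(100) + p(95) - p(84) - p(78) + p(65) + p(58) - p(43) - p(35) + p(18) + p(9)
= 8149040695 + 7346629512 - 5371315400 - 4351078600 + 2552338241 + 1844349560 - 851376628 - 541946240 + 190569292 + 104651419 - 26543660 - 12132164 + 2012558 + 715220 - 63261 - 14883 + 385 + 30
= 9035836076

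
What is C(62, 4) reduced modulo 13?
2

Using Lucas' theorem:
Write n=62 and k=4 in base 13:
n in base 13: [4, 10]
k in base 13: [0, 4]
C(62,4) mod 13 = ∏ C(n_i, k_i) mod 13
Digit binomials (mod 13): C(4,0) = 1; C(10,4) = 210 ≡ 2
Product: 1 × 2 = 2 ≡ 2 (mod 13)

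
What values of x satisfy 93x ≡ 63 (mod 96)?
x ≡ 11 (mod 32)

gcd(93, 96) = 3, which divides 63, so solutions exist.
Divide through by 3: 31x ≡ 21 (mod 32).
Find 31^(-1) mod 32 by the extended Euclidean algorithm:
32 = 1 × 31 + 1  ⟹  1 = (1)·32 + (-1)·31
So (-1)·31 ≡ 1 (mod 32), i.e. 31^(-1) ≡ -1 ≡ 31 (mod 32).
x ≡ 31 × 21 = 651 ≡ 11 (mod 32).
Check: 93 × 11 = 1023 ≡ 63 (mod 96).
x ≡ 11 (mod 32), giving 3 solutions mod 96.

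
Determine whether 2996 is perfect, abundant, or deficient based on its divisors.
abundant

Proper divisors of 2996: sum = 1 + 2 + 4 + 7 + 14 + 28 + 107 + 214 + 428 + 749 + 1498 = 3052
Since 3052 > 2996, 2996 is abundant.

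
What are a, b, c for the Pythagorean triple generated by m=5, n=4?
(9, 40, 41)

Euclid's formula: a = m² - n², b = 2mn, c = m² + n²
m = 5, n = 4
a = 5² - 4² = 25 - 16 = 9
b = 2 × 5 × 4 = 40
c = 5² + 4² = 25 + 16 = 41
Verification: 9² + 40² = 81 + 1600 = 1681 = 41² ✓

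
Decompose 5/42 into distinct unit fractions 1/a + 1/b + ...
1/9 + 1/126

Greedy algorithm:
5/42: ceiling(42/5) = 9, use 1/9
1/126: ceiling(126/1) = 126, use 1/126
Result: 5/42 = 1/9 + 1/126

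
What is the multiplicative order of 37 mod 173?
86

173 is prime, so ord(37) divides φ(173) = 172.
Divisors of 172: 1, 2, 4, 43, 86, 172.
Repeated squaring: 37^1 ≡ 37, 37^2 ≡ 158, 37^4 ≡ 52, 37^8 ≡ 109, 37^16 ≡ 117, 37^32 ≡ 22, 37^64 ≡ 138, 37^128 ≡ 14 (mod 173).
Test 37^d mod 173 for each divisor d in increasing order:
37^1 ≡ 37
37^2 ≡ 158
37^4 ≡ 52
37^43 = 37^32·37^8·37^2·37^1 ≡ 172
37^86 = 37^64·37^16·37^4·37^2 ≡ 1  ← first divisor giving 1
The order is 86.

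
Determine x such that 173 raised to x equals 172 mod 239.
63

Baby-step giant-step with step n = ⌈√239⌉ = 16.
Baby steps 173^j mod 239 (j:value) for j=0..15: 0:1, 1:173, 2:54, 3:21, 4:48, 5:178, 6:202, 7:52, 8:153, 9:179, 10:136, 11:106, 12:174, 13:227, 14:75, 15:69.
Giant-step multiplier: 173^(-16) ≡ 173^(238-16) = 173^222 ≡ 147 (mod 239).
Giant steps γ_i = 172·147^i mod 239: γ_0=172, γ_1=189, γ_2=59, γ_3=69 (in table at j=15).
x = i·n + j = 3·16 + 15 = 63.
Check: 173^63 ≡ 172 (mod 239).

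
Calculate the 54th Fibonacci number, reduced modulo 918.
170

Matrix identity: Q^n = [[F_(n+1), F_n], [F_n, F_(n-1)]] with Q = [[1,1],[1,0]].
n = 54 = 110110₂. Square-and-multiply, entries mod 918:
Q^1 = [[1,1],[1,0]]
Q^3 = (Q^1)²·Q = [[3,2],[2,1]]
Q^6 = (Q^3)² = [[13,8],[8,5]]
Q^13 = (Q^6)²·Q = [[377,233],[233,144]]
Q^27 = (Q^13)²·Q = [[183,884],[884,217]]
Q^54 = (Q^27)² = [[679,170],[170,509]]
F_54 mod 918 = Q^54[0][1] = 170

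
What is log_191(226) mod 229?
134

Baby-step giant-step with step n = ⌈√229⌉ = 16.
Baby steps 191^j mod 229 (j:value) for j=0..15: 0:1, 1:191, 2:70, 3:88, 4:91, 5:206, 6:187, 7:222, 8:37, 9:197, 10:71, 11:50, 12:161, 13:65, 14:49, 15:199.
Giant-step multiplier: 191^(-16) ≡ 191^(228-16) = 191^212 ≡ 183 (mod 229).
Giant steps γ_i = 226·183^i mod 229: γ_0=226, γ_1=138, γ_2=64, γ_3=33, γ_4=85, γ_5=212, γ_6=95, γ_7=210, γ_8=187 (in table at j=6).
x = i·n + j = 8·16 + 6 = 134.
Check: 191^134 ≡ 226 (mod 229).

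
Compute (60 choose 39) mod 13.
4

Using Lucas' theorem:
Write n=60 and k=39 in base 13:
n in base 13: [4, 8]
k in base 13: [3, 0]
C(60,39) mod 13 = ∏ C(n_i, k_i) mod 13
Digit binomials (mod 13): C(4,3) = 4; C(8,0) = 1
Product: 4 × 1 = 4 ≡ 4 (mod 13)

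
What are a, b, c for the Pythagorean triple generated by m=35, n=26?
(549, 1820, 1901)

Euclid's formula: a = m² - n², b = 2mn, c = m² + n²
m = 35, n = 26
a = 35² - 26² = 1225 - 676 = 549
b = 2 × 35 × 26 = 1820
c = 35² + 26² = 1225 + 676 = 1901
Verification: 549² + 1820² = 301401 + 3312400 = 3613801 = 1901² ✓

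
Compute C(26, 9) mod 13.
0

Using Lucas' theorem:
Write n=26 and k=9 in base 13:
n in base 13: [2, 0]
k in base 13: [0, 9]
C(26,9) mod 13 = ∏ C(n_i, k_i) mod 13
Digit binomials (mod 13): C(2,0) = 1; C(0,9) = 0 (k_i > n_i)
Product: 1 × 0 = 0 ≡ 0 (mod 13)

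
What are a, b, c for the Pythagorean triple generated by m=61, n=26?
(3045, 3172, 4397)

Euclid's formula: a = m² - n², b = 2mn, c = m² + n²
m = 61, n = 26
a = 61² - 26² = 3721 - 676 = 3045
b = 2 × 61 × 26 = 3172
c = 61² + 26² = 3721 + 676 = 4397
Verification: 3045² + 3172² = 9272025 + 10061584 = 19333609 = 4397² ✓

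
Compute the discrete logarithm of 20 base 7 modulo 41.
6

Baby-step giant-step with step n = ⌈√41⌉ = 7.
Baby steps 7^j mod 41 (j:value) for j=0..6: 0:1, 1:7, 2:8, 3:15, 4:23, 5:38, 6:20.
h = 20 is already in the table at j=6, so x = 6.
Check: 7^6 ≡ 20 (mod 41).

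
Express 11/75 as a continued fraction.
[0; 6, 1, 4, 2]

Euclidean algorithm steps:
11 = 0 × 75 + 11
75 = 6 × 11 + 9
11 = 1 × 9 + 2
9 = 4 × 2 + 1
2 = 2 × 1 + 0
Continued fraction: [0; 6, 1, 4, 2]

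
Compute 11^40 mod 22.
11

Repeated squaring. Binary of 40 = 101000.
11^1 ≡ 11 (mod 22); 11^2 ≡ 11 (mod 22); 11^4 ≡ 11 (mod 22); 11^8 ≡ 11 (mod 22); 11^16 ≡ 11 (mod 22); 11^32 ≡ 11 (mod 22)
11^40 = 11^8 × 11^32 ≡ 11 (mod 22)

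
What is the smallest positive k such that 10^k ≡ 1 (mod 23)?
22

23 is prime, so ord(10) divides φ(23) = 22.
Divisors of 22: 1, 2, 11, 22.
Repeated squaring: 10^1 ≡ 10, 10^2 ≡ 8, 10^4 ≡ 18, 10^8 ≡ 2, 10^16 ≡ 4 (mod 23).
Test 10^d mod 23 for each divisor d in increasing order:
10^1 ≡ 10
10^2 ≡ 8
10^11 = 10^8·10^2·10^1 ≡ 22
10^22 = 10^16·10^4·10^2 ≡ 1  ← first divisor giving 1
The order is 22.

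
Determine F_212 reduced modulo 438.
201

Matrix identity: Q^n = [[F_(n+1), F_n], [F_n, F_(n-1)]] with Q = [[1,1],[1,0]].
n = 212 = 11010100₂. Square-and-multiply, entries mod 438:
Q^1 = [[1,1],[1,0]]
Q^3 = (Q^1)²·Q = [[3,2],[2,1]]
Q^6 = (Q^3)² = [[13,8],[8,5]]
Q^13 = (Q^6)²·Q = [[377,233],[233,144]]
Q^26 = (Q^13)² = [[194,67],[67,127]]
Q^53 = (Q^26)²·Q = [[122,77],[77,45]]
Q^106 = (Q^53)² = [[227,157],[157,70]]
Q^212 = (Q^106)² = [[404,201],[201,203]]
F_212 mod 438 = Q^212[0][1] = 201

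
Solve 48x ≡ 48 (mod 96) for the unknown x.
x ≡ 1 (mod 2)

gcd(48, 96) = 48, which divides 48, so solutions exist.
Divide through by 48: x ≡ 1 (mod 2).
The coefficient of x is now 1, so x ≡ 1 (mod 2).
Check: 48 × 1 = 48 ≡ 48 (mod 96).
x ≡ 1 (mod 2), giving 48 solutions mod 96.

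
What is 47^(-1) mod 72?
23

gcd(47, 72) = 1, so the inverse exists.
Extended Euclidean algorithm on (72, 47):
72 = 1 × 47 + 25  ⟹  25 = (1)·72 + (-1)·47
47 = 1 × 25 + 22  ⟹  22 = (-1)·72 + (2)·47
25 = 1 × 22 + 3  ⟹  3 = (2)·72 + (-3)·47
22 = 7 × 3 + 1  ⟹  1 = (-15)·72 + (23)·47
So (23)·47 ≡ 1 (mod 72), i.e. 47^(-1) ≡ 23 (mod 72).
Check: 47 × 23 = 1081 ≡ 1 (mod 72)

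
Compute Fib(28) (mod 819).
39

Matrix identity: Q^n = [[F_(n+1), F_n], [F_n, F_(n-1)]] with Q = [[1,1],[1,0]].
n = 28 = 11100₂. Square-and-multiply, entries mod 819:
Q^1 = [[1,1],[1,0]]
Q^3 = (Q^1)²·Q = [[3,2],[2,1]]
Q^7 = (Q^3)²·Q = [[21,13],[13,8]]
Q^14 = (Q^7)² = [[610,377],[377,233]]
Q^28 = (Q^14)² = [[716,39],[39,677]]
F_28 mod 819 = Q^28[0][1] = 39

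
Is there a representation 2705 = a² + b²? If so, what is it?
1² + 52² (a=1, b=52)

Factorization: 2705 = 5 × 541
By Fermat: n is sum of two squares iff every prime p ≡ 3 (mod 4) appears to even power.
All primes ≡ 3 (mod 4) appear to even power.
Search a = 0, 1, 2, … for 2705 - a² a perfect square: first hit at a = 1: 2705 - 1 = 2704 = 52².
2705 = 1² + 52² = 1 + 2704 ✓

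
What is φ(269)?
268

269 = 269
φ(n) = n × ∏(1 - 1/p) for each prime p dividing n
φ(269) = 269 × (1 - 1/269) = 268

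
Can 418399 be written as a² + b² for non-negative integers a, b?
Not possible

Factorization: 418399 = 19^3 × 61
By Fermat: n is sum of two squares iff every prime p ≡ 3 (mod 4) appears to even power.
Prime(s) ≡ 3 (mod 4) with odd exponent: [(19, 3)]
Therefore 418399 cannot be expressed as a² + b².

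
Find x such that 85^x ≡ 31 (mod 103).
87

Baby-step giant-step with step n = ⌈√103⌉ = 11.
Baby steps 85^j mod 103 (j:value) for j=0..10: 0:1, 1:85, 2:15, 3:39, 4:19, 5:70, 6:79, 7:20, 8:52, 9:94, 10:59.
Giant-step multiplier: 85^(-11) ≡ 85^(102-11) = 85^91 ≡ 74 (mod 103).
Giant steps γ_i = 31·74^i mod 103: γ_0=31, γ_1=28, γ_2=12, γ_3=64, γ_4=101, γ_5=58, γ_6=69, γ_7=59 (in table at j=10).
x = i·n + j = 7·11 + 10 = 87.
Check: 85^87 ≡ 31 (mod 103).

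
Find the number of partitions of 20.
627

p(n) counts ways to write n as a sum of positive integers (order ignored).
Euler's pentagonal recurrence: p(k) = p(k-1) + p(k-2) - p(k-5) - p(k-7) + p(k-12) + p(k-15) - ... (offsets j(3j∓1)/2, signs ++--, p(0)=1, p(<0)=0).
DP table for k = 0..19: p(0)=1, p(1)=1, p(2)=2, p(3)=3, p(4)=5, p(5)=7, p(6)=11, p(7)=15, p(8)=22, p(9)=30, p(10)=42, p(11)=56, p(12)=77, p(13)=101, p(14)=135, p(15)=176, p(16)=231, p(17)=297, p(18)=385, p(19)=490.
Final step: p(20) = p(19) + p(18) - p(15) - p(13) + p(8) + p(5)
= 490 + 385 - 176 - 101 + 22 + 7
= 627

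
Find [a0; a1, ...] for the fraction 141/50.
[2; 1, 4, 1, 1, 4]

Euclidean algorithm steps:
141 = 2 × 50 + 41
50 = 1 × 41 + 9
41 = 4 × 9 + 5
9 = 1 × 5 + 4
5 = 1 × 4 + 1
4 = 4 × 1 + 0
Continued fraction: [2; 1, 4, 1, 1, 4]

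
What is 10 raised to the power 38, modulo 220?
100

Repeated squaring. Binary of 38 = 100110.
10^1 ≡ 10 (mod 220); 10^2 ≡ 100 (mod 220); 10^4 ≡ 100 (mod 220); 10^8 ≡ 100 (mod 220); 10^16 ≡ 100 (mod 220); 10^32 ≡ 100 (mod 220)
10^38 = 10^2 × 10^4 × 10^32 ≡ 100 (mod 220)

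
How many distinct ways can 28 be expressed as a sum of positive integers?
3718

p(n) counts ways to write n as a sum of positive integers (order ignored).
Euler's pentagonal recurrence: p(k) = p(k-1) + p(k-2) - p(k-5) - p(k-7) + p(k-12) + p(k-15) - ... (offsets j(3j∓1)/2, signs ++--, p(0)=1, p(<0)=0).
DP table for k = 0..27: p(0)=1, p(1)=1, p(2)=2, p(3)=3, p(4)=5, p(5)=7, p(6)=11, p(7)=15, p(8)=22, p(9)=30, p(10)=42, p(11)=56, p(12)=77, p(13)=101, p(14)=135, p(15)=176, p(16)=231, p(17)=297, p(18)=385, p(19)=490, p(20)=627, p(21)=792, p(22)=1002, p(23)=1255, p(24)=1575, p(25)=1958, p(26)=2436, p(27)=3010.
Final step: p(28) = p(27) + p(26) - p(23) - p(21) + p(16) + p(13) - p(6) - p(2)
= 3010 + 2436 - 1255 - 792 + 231 + 101 - 11 - 2
= 3718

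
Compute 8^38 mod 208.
64

Repeated squaring. Binary of 38 = 100110.
8^1 ≡ 8 (mod 208); 8^2 ≡ 64 (mod 208); 8^4 ≡ 144 (mod 208); 8^8 ≡ 144 (mod 208); 8^16 ≡ 144 (mod 208); 8^32 ≡ 144 (mod 208)
8^38 = 8^2 × 8^4 × 8^32 ≡ 64 (mod 208)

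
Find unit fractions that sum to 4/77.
1/20 + 1/514 + 1/395780

Greedy algorithm:
4/77: ceiling(77/4) = 20, use 1/20
3/1540: ceiling(1540/3) = 514, use 1/514
1/395780: ceiling(395780/1) = 395780, use 1/395780
Result: 4/77 = 1/20 + 1/514 + 1/395780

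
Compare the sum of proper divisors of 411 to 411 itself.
deficient

Proper divisors of 411: sum = 1 + 3 + 137 = 141
Since 141 < 411, 411 is deficient.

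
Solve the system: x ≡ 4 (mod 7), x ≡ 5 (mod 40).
165

Using Chinese Remainder Theorem:
M = 7 × 40 = 280
M1 = 40, M2 = 7
y1 = 40^(-1) mod 7 = 3
y2 = 7^(-1) mod 40 = 23
x = (4×40×3 + 5×7×23) mod 280 = 165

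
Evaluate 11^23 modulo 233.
143

Repeated squaring. Binary of 23 = 10111.
11^1 ≡ 11 (mod 233); 11^2 ≡ 121 (mod 233); 11^4 ≡ 195 (mod 233); 11^8 ≡ 46 (mod 233); 11^16 ≡ 19 (mod 233)
11^23 = 11^1 × 11^2 × 11^4 × 11^16 ≡ 143 (mod 233)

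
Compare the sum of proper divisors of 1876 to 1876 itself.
abundant

Proper divisors of 1876: sum = 1 + 2 + 4 + 7 + 14 + 28 + 67 + 134 + 268 + 469 + 938 = 1932
Since 1932 > 1876, 1876 is abundant.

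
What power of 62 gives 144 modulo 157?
52

Baby-step giant-step with step n = ⌈√157⌉ = 13.
Baby steps 62^j mod 157 (j:value) for j=0..12: 0:1, 1:62, 2:76, 3:2, 4:124, 5:152, 6:4, 7:91, 8:147, 9:8, 10:25, 11:137, 12:16.
Giant-step multiplier: 62^(-13) ≡ 62^(156-13) = 62^143 ≡ 22 (mod 157).
Giant steps γ_i = 144·22^i mod 157: γ_0=144, γ_1=28, γ_2=145, γ_3=50, γ_4=1 (in table at j=0).
x = i·n + j = 4·13 + 0 = 52.
Check: 62^52 ≡ 144 (mod 157).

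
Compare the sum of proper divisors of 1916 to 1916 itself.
deficient

Proper divisors of 1916: sum = 1 + 2 + 4 + 479 + 958 = 1444
Since 1444 < 1916, 1916 is deficient.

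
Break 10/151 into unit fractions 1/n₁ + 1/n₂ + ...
1/16 + 1/269 + 1/129981 + 1/84475171824

Greedy algorithm:
10/151: ceiling(151/10) = 16, use 1/16
9/2416: ceiling(2416/9) = 269, use 1/269
5/649904: ceiling(649904/5) = 129981, use 1/129981
1/84475171824: ceiling(84475171824/1) = 84475171824, use 1/84475171824
Result: 10/151 = 1/16 + 1/269 + 1/129981 + 1/84475171824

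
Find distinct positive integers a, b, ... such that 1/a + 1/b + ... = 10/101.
1/11 + 1/124 + 1/27553 + 1/3795811492

Greedy algorithm:
10/101: ceiling(101/10) = 11, use 1/11
9/1111: ceiling(1111/9) = 124, use 1/124
5/137764: ceiling(137764/5) = 27553, use 1/27553
1/3795811492: ceiling(3795811492/1) = 3795811492, use 1/3795811492
Result: 10/101 = 1/11 + 1/124 + 1/27553 + 1/3795811492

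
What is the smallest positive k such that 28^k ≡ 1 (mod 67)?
66

67 is prime, so ord(28) divides φ(67) = 66.
Divisors of 66: 1, 2, 3, 6, 11, 22, 33, 66.
Repeated squaring: 28^1 ≡ 28, 28^2 ≡ 47, 28^4 ≡ 65, 28^8 ≡ 4, 28^16 ≡ 16, 28^32 ≡ 55, 28^64 ≡ 10 (mod 67).
Test 28^d mod 67 for each divisor d in increasing order:
28^1 ≡ 28
28^2 ≡ 47
28^3 = 28^2·28^1 ≡ 43
28^6 = 28^4·28^2 ≡ 40
28^11 = 28^8·28^2·28^1 ≡ 38
28^22 = 28^16·28^4·28^2 ≡ 37
28^33 = 28^32·28^1 ≡ 66
28^66 = 28^64·28^2 ≡ 1  ← first divisor giving 1
The order is 66.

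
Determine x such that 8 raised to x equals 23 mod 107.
56

Baby-step giant-step with step n = ⌈√107⌉ = 11.
Baby steps 8^j mod 107 (j:value) for j=0..10: 0:1, 1:8, 2:64, 3:84, 4:30, 5:26, 6:101, 7:59, 8:44, 9:31, 10:34.
Giant-step multiplier: 8^(-11) ≡ 8^(106-11) = 8^95 ≡ 24 (mod 107).
Giant steps γ_i = 23·24^i mod 107: γ_0=23, γ_1=17, γ_2=87, γ_3=55, γ_4=36, γ_5=8 (in table at j=1).
x = i·n + j = 5·11 + 1 = 56.
Check: 8^56 ≡ 23 (mod 107).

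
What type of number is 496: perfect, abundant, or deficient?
perfect

Proper divisors of 496: sum = 1 + 2 + 4 + 8 + 16 + 31 + 62 + 124 + 248 = 496
Since 496 = 496, 496 is perfect.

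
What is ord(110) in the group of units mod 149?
74

149 is prime, so ord(110) divides φ(149) = 148.
Divisors of 148: 1, 2, 4, 37, 74, 148.
Repeated squaring: 110^1 ≡ 110, 110^2 ≡ 31, 110^4 ≡ 67, 110^8 ≡ 19, 110^16 ≡ 63, 110^32 ≡ 95, 110^64 ≡ 85, 110^128 ≡ 73 (mod 149).
Test 110^d mod 149 for each divisor d in increasing order:
110^1 ≡ 110
110^2 ≡ 31
110^4 ≡ 67
110^37 = 110^32·110^4·110^1 ≡ 148
110^74 = 110^64·110^8·110^2 ≡ 1  ← first divisor giving 1
The order is 74.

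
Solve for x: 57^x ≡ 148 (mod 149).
74

Baby-step giant-step with step n = ⌈√149⌉ = 13.
Baby steps 57^j mod 149 (j:value) for j=0..12: 0:1, 1:57, 2:120, 3:135, 4:96, 5:108, 6:47, 7:146, 8:127, 9:87, 10:42, 11:10, 12:123.
Giant-step multiplier: 57^(-13) ≡ 57^(148-13) = 57^135 ≡ 56 (mod 149).
Giant steps γ_i = 148·56^i mod 149: γ_0=148, γ_1=93, γ_2=142, γ_3=55, γ_4=100, γ_5=87 (in table at j=9).
x = i·n + j = 5·13 + 9 = 74.
Check: 57^74 ≡ 148 (mod 149).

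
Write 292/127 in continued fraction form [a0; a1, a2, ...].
[2; 3, 2, 1, 12]

Euclidean algorithm steps:
292 = 2 × 127 + 38
127 = 3 × 38 + 13
38 = 2 × 13 + 12
13 = 1 × 12 + 1
12 = 12 × 1 + 0
Continued fraction: [2; 3, 2, 1, 12]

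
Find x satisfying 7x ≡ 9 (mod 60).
x ≡ 27 (mod 60)

gcd(7, 60) = 1, which divides 9, so solutions exist.
Find 7^(-1) mod 60 by the extended Euclidean algorithm:
60 = 8 × 7 + 4  ⟹  4 = (1)·60 + (-8)·7
7 = 1 × 4 + 3  ⟹  3 = (-1)·60 + (9)·7
4 = 1 × 3 + 1  ⟹  1 = (2)·60 + (-17)·7
So (-17)·7 ≡ 1 (mod 60), i.e. 7^(-1) ≡ -17 ≡ 43 (mod 60).
x ≡ 43 × 9 = 387 ≡ 27 (mod 60).
Check: 7 × 27 = 189 ≡ 9 (mod 60).
Unique solution: x ≡ 27 (mod 60)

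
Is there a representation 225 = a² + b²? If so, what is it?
0² + 15² (a=0, b=15)

Factorization: 225 = 3^2 × 5^2
By Fermat: n is sum of two squares iff every prime p ≡ 3 (mod 4) appears to even power.
All primes ≡ 3 (mod 4) appear to even power.
Search a = 0, 1, 2, … for 225 - a² a perfect square: first hit at a = 0: 225 - 0 = 225 = 15².
225 = 0² + 15² = 0 + 225 ✓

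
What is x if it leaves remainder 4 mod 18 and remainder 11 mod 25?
436

Using Chinese Remainder Theorem:
M = 18 × 25 = 450
M1 = 25, M2 = 18
y1 = 25^(-1) mod 18 = 13
y2 = 18^(-1) mod 25 = 7
x = (4×25×13 + 11×18×7) mod 450 = 436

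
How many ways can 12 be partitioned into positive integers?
77

p(n) counts ways to write n as a sum of positive integers (order ignored).
Euler's pentagonal recurrence: p(k) = p(k-1) + p(k-2) - p(k-5) - p(k-7) + p(k-12) + p(k-15) - ... (offsets j(3j∓1)/2, signs ++--, p(0)=1, p(<0)=0).
DP table for k = 0..11: p(0)=1, p(1)=1, p(2)=2, p(3)=3, p(4)=5, p(5)=7, p(6)=11, p(7)=15, p(8)=22, p(9)=30, p(10)=42, p(11)=56.
Final step: p(12) = p(11) + p(10) - p(7) - p(5) + p(0)
= 56 + 42 - 15 - 7 + 1
= 77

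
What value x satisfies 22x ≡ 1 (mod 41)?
28

gcd(22, 41) = 1, so the inverse exists.
Extended Euclidean algorithm on (41, 22):
41 = 1 × 22 + 19  ⟹  19 = (1)·41 + (-1)·22
22 = 1 × 19 + 3  ⟹  3 = (-1)·41 + (2)·22
19 = 6 × 3 + 1  ⟹  1 = (7)·41 + (-13)·22
So (-13)·22 ≡ 1 (mod 41), i.e. 22^(-1) ≡ -13 ≡ 28 (mod 41).
Check: 22 × 28 = 616 ≡ 1 (mod 41)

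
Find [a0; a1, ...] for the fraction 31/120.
[0; 3, 1, 6, 1, 3]

Euclidean algorithm steps:
31 = 0 × 120 + 31
120 = 3 × 31 + 27
31 = 1 × 27 + 4
27 = 6 × 4 + 3
4 = 1 × 3 + 1
3 = 3 × 1 + 0
Continued fraction: [0; 3, 1, 6, 1, 3]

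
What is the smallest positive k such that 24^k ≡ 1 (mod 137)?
136

137 is prime, so ord(24) divides φ(137) = 136.
Divisors of 136: 1, 2, 4, 8, 17, 34, 68, 136.
Repeated squaring: 24^1 ≡ 24, 24^2 ≡ 28, 24^4 ≡ 99, 24^8 ≡ 74, 24^16 ≡ 133, 24^32 ≡ 16, 24^64 ≡ 119, 24^128 ≡ 50 (mod 137).
Test 24^d mod 137 for each divisor d in increasing order:
24^1 ≡ 24
24^2 ≡ 28
24^4 ≡ 99
24^8 ≡ 74
24^17 = 24^16·24^1 ≡ 41
24^34 = 24^32·24^2 ≡ 37
24^68 = 24^64·24^4 ≡ 136
24^136 = 24^128·24^8 ≡ 1  ← first divisor giving 1
The order is 136.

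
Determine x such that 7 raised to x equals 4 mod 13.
10

Baby-step giant-step with step n = ⌈√13⌉ = 4.
Baby steps 7^j mod 13 (j:value) for j=0..3: 0:1, 1:7, 2:10, 3:5.
Giant-step multiplier: 7^(-4) ≡ 7^(12-4) = 7^8 ≡ 3 (mod 13).
Giant steps γ_i = 4·3^i mod 13: γ_0=4, γ_1=12, γ_2=10 (in table at j=2).
x = i·n + j = 2·4 + 2 = 10.
Check: 7^10 ≡ 4 (mod 13).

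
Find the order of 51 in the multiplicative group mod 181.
60

181 is prime, so ord(51) divides φ(181) = 180.
Divisors of 180: 1, 2, 3, 4, 5, 6, 9, 10, 12, 15, 18, 20, 30, 36, 45, 60, 90, 180.
Repeated squaring: 51^1 ≡ 51, 51^2 ≡ 67, 51^4 ≡ 145, 51^8 ≡ 29, 51^16 ≡ 117, 51^32 ≡ 114, 51^64 ≡ 145, 51^128 ≡ 29 (mod 181).
Test 51^d mod 181 for each divisor d in increasing order:
51^1 ≡ 51
51^2 ≡ 67
51^3 = 51^2·51^1 ≡ 159
51^4 ≡ 145
51^5 = 51^4·51^1 ≡ 155
51^6 = 51^4·51^2 ≡ 122
51^9 = 51^8·51^1 ≡ 31
51^10 = 51^8·51^2 ≡ 133
51^12 = 51^8·51^4 ≡ 42
51^15 = 51^8·51^4·51^2·51^1 ≡ 162
51^18 = 51^16·51^2 ≡ 56
51^20 = 51^16·51^4 ≡ 132
51^30 = 51^16·51^8·51^4·51^2 ≡ 180
51^36 = 51^32·51^4 ≡ 59
51^45 = 51^32·51^8·51^4·51^1 ≡ 19
51^60 = 51^32·51^16·51^8·51^4 ≡ 1  ← first divisor giving 1
The order is 60.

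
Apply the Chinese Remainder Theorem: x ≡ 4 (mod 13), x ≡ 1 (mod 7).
43

Using Chinese Remainder Theorem:
M = 13 × 7 = 91
M1 = 7, M2 = 13
y1 = 7^(-1) mod 13 = 2
y2 = 13^(-1) mod 7 = 6
x = (4×7×2 + 1×13×6) mod 91 = 43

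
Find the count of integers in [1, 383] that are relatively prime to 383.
382

383 = 383
φ(n) = n × ∏(1 - 1/p) for each prime p dividing n
φ(383) = 383 × (1 - 1/383) = 382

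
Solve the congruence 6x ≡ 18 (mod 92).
x ≡ 3 (mod 46)

gcd(6, 92) = 2, which divides 18, so solutions exist.
Divide through by 2: 3x ≡ 9 (mod 46).
Find 3^(-1) mod 46 by the extended Euclidean algorithm:
46 = 15 × 3 + 1  ⟹  1 = (1)·46 + (-15)·3
So (-15)·3 ≡ 1 (mod 46), i.e. 3^(-1) ≡ -15 ≡ 31 (mod 46).
x ≡ 31 × 9 = 279 ≡ 3 (mod 46).
Check: 6 × 3 = 18 ≡ 18 (mod 92).
x ≡ 3 (mod 46), giving 2 solutions mod 92.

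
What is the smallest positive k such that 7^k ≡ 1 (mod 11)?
10

11 is prime, so ord(7) divides φ(11) = 10.
Divisors of 10: 1, 2, 5, 10.
Repeated squaring: 7^1 ≡ 7, 7^2 ≡ 5, 7^4 ≡ 3, 7^8 ≡ 9 (mod 11).
Test 7^d mod 11 for each divisor d in increasing order:
7^1 ≡ 7
7^2 ≡ 5
7^5 = 7^4·7^1 ≡ 10
7^10 = 7^8·7^2 ≡ 1  ← first divisor giving 1
The order is 10.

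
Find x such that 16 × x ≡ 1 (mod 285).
196

gcd(16, 285) = 1, so the inverse exists.
Extended Euclidean algorithm on (285, 16):
285 = 17 × 16 + 13  ⟹  13 = (1)·285 + (-17)·16
16 = 1 × 13 + 3  ⟹  3 = (-1)·285 + (18)·16
13 = 4 × 3 + 1  ⟹  1 = (5)·285 + (-89)·16
So (-89)·16 ≡ 1 (mod 285), i.e. 16^(-1) ≡ -89 ≡ 196 (mod 285).
Check: 16 × 196 = 3136 ≡ 1 (mod 285)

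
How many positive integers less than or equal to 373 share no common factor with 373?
372

373 = 373
φ(n) = n × ∏(1 - 1/p) for each prime p dividing n
φ(373) = 373 × (1 - 1/373) = 372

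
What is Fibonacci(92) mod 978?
639

Matrix identity: Q^n = [[F_(n+1), F_n], [F_n, F_(n-1)]] with Q = [[1,1],[1,0]].
n = 92 = 1011100₂. Square-and-multiply, entries mod 978:
Q^1 = [[1,1],[1,0]]
Q^2 = (Q^1)² = [[2,1],[1,1]]
Q^5 = (Q^2)²·Q = [[8,5],[5,3]]
Q^11 = (Q^5)²·Q = [[144,89],[89,55]]
Q^23 = (Q^11)²·Q = [[402,295],[295,107]]
Q^46 = (Q^23)² = [[217,521],[521,674]]
Q^92 = (Q^46)² = [[680,639],[639,41]]
F_92 mod 978 = Q^92[0][1] = 639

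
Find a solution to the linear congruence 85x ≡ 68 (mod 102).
x ≡ 2 (mod 6)

gcd(85, 102) = 17, which divides 68, so solutions exist.
Divide through by 17: 5x ≡ 4 (mod 6).
Find 5^(-1) mod 6 by the extended Euclidean algorithm:
6 = 1 × 5 + 1  ⟹  1 = (1)·6 + (-1)·5
So (-1)·5 ≡ 1 (mod 6), i.e. 5^(-1) ≡ -1 ≡ 5 (mod 6).
x ≡ 5 × 4 = 20 ≡ 2 (mod 6).
Check: 85 × 2 = 170 ≡ 68 (mod 102).
x ≡ 2 (mod 6), giving 17 solutions mod 102.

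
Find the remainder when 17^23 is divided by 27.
8

Repeated squaring. Binary of 23 = 10111.
17^1 ≡ 17 (mod 27); 17^2 ≡ 19 (mod 27); 17^4 ≡ 10 (mod 27); 17^8 ≡ 19 (mod 27); 17^16 ≡ 10 (mod 27)
17^23 = 17^1 × 17^2 × 17^4 × 17^16 ≡ 8 (mod 27)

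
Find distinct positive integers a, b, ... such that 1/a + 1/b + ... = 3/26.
1/9 + 1/234

Greedy algorithm:
3/26: ceiling(26/3) = 9, use 1/9
1/234: ceiling(234/1) = 234, use 1/234
Result: 3/26 = 1/9 + 1/234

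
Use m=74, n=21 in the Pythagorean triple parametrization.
(5035, 3108, 5917)

Euclid's formula: a = m² - n², b = 2mn, c = m² + n²
m = 74, n = 21
a = 74² - 21² = 5476 - 441 = 5035
b = 2 × 74 × 21 = 3108
c = 74² + 21² = 5476 + 441 = 5917
Verification: 5035² + 3108² = 25351225 + 9659664 = 35010889 = 5917² ✓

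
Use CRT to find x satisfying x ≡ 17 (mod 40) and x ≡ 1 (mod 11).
177

Using Chinese Remainder Theorem:
M = 40 × 11 = 440
M1 = 11, M2 = 40
y1 = 11^(-1) mod 40 = 11
y2 = 40^(-1) mod 11 = 8
x = (17×11×11 + 1×40×8) mod 440 = 177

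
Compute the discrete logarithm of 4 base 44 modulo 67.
26

Baby-step giant-step with step n = ⌈√67⌉ = 9.
Baby steps 44^j mod 67 (j:value) for j=0..8: 0:1, 1:44, 2:60, 3:27, 4:49, 5:12, 6:59, 7:50, 8:56.
Giant-step multiplier: 44^(-9) ≡ 44^(66-9) = 44^57 ≡ 58 (mod 67).
Giant steps γ_i = 4·58^i mod 67: γ_0=4, γ_1=31, γ_2=56 (in table at j=8).
x = i·n + j = 2·9 + 8 = 26.
Check: 44^26 ≡ 4 (mod 67).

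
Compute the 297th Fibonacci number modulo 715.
167

Matrix identity: Q^n = [[F_(n+1), F_n], [F_n, F_(n-1)]] with Q = [[1,1],[1,0]].
n = 297 = 100101001₂. Square-and-multiply, entries mod 715:
Q^1 = [[1,1],[1,0]]
Q^2 = (Q^1)² = [[2,1],[1,1]]
Q^4 = (Q^2)² = [[5,3],[3,2]]
Q^9 = (Q^4)²·Q = [[55,34],[34,21]]
Q^18 = (Q^9)² = [[606,439],[439,167]]
Q^37 = (Q^18)²·Q = [[549,112],[112,437]]
Q^74 = (Q^37)² = [[60,322],[322,453]]
Q^148 = (Q^74)² = [[34,21],[21,13]]
Q^297 = (Q^148)²·Q = [[439,167],[167,272]]
F_297 mod 715 = Q^297[0][1] = 167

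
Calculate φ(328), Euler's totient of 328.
160

328 = 2^3 × 41
φ(n) = n × ∏(1 - 1/p) for each prime p dividing n
φ(328) = 328 × (1 - 1/2) × (1 - 1/41) = 160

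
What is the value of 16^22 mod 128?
0

Repeated squaring. Binary of 22 = 10110.
16^1 ≡ 16 (mod 128); 16^2 ≡ 0 (mod 128); 16^4 ≡ 0 (mod 128); 16^8 ≡ 0 (mod 128); 16^16 ≡ 0 (mod 128)
16^22 = 16^2 × 16^4 × 16^16 ≡ 0 (mod 128)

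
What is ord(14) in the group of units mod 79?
26

79 is prime, so ord(14) divides φ(79) = 78.
Divisors of 78: 1, 2, 3, 6, 13, 26, 39, 78.
Repeated squaring: 14^1 ≡ 14, 14^2 ≡ 38, 14^4 ≡ 22, 14^8 ≡ 10, 14^16 ≡ 21, 14^32 ≡ 46, 14^64 ≡ 62 (mod 79).
Test 14^d mod 79 for each divisor d in increasing order:
14^1 ≡ 14
14^2 ≡ 38
14^3 = 14^2·14^1 ≡ 58
14^6 = 14^4·14^2 ≡ 46
14^13 = 14^8·14^4·14^1 ≡ 78
14^26 = 14^16·14^8·14^2 ≡ 1  ← first divisor giving 1
The order is 26.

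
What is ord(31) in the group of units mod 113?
56

113 is prime, so ord(31) divides φ(113) = 112.
Divisors of 112: 1, 2, 4, 7, 8, 14, 16, 28, 56, 112.
Repeated squaring: 31^1 ≡ 31, 31^2 ≡ 57, 31^4 ≡ 85, 31^8 ≡ 106, 31^16 ≡ 49, 31^32 ≡ 28, 31^64 ≡ 106 (mod 113).
Test 31^d mod 113 for each divisor d in increasing order:
31^1 ≡ 31
31^2 ≡ 57
31^4 ≡ 85
31^7 = 31^4·31^2·31^1 ≡ 18
31^8 ≡ 106
31^14 = 31^8·31^4·31^2 ≡ 98
31^16 ≡ 49
31^28 = 31^16·31^8·31^4 ≡ 112
31^56 = 31^32·31^16·31^8 ≡ 1  ← first divisor giving 1
The order is 56.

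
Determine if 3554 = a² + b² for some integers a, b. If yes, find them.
23² + 55² (a=23, b=55)

Factorization: 3554 = 2 × 1777
By Fermat: n is sum of two squares iff every prime p ≡ 3 (mod 4) appears to even power.
All primes ≡ 3 (mod 4) appear to even power.
Search a = 0, 1, 2, … for 3554 - a² a perfect square: first hit at a = 23: 3554 - 529 = 3025 = 55².
3554 = 23² + 55² = 529 + 3025 ✓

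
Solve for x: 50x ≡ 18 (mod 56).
x ≡ 25 (mod 28)

gcd(50, 56) = 2, which divides 18, so solutions exist.
Divide through by 2: 25x ≡ 9 (mod 28).
Find 25^(-1) mod 28 by the extended Euclidean algorithm:
28 = 1 × 25 + 3  ⟹  3 = (1)·28 + (-1)·25
25 = 8 × 3 + 1  ⟹  1 = (-8)·28 + (9)·25
So (9)·25 ≡ 1 (mod 28), i.e. 25^(-1) ≡ 9 (mod 28).
x ≡ 9 × 9 = 81 ≡ 25 (mod 28).
Check: 50 × 25 = 1250 ≡ 18 (mod 56).
x ≡ 25 (mod 28), giving 2 solutions mod 56.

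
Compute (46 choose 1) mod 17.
12

Using Lucas' theorem:
Write n=46 and k=1 in base 17:
n in base 17: [2, 12]
k in base 17: [0, 1]
C(46,1) mod 17 = ∏ C(n_i, k_i) mod 17
Digit binomials (mod 17): C(2,0) = 1; C(12,1) = 12
Product: 1 × 12 = 12 ≡ 12 (mod 17)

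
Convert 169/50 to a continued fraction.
[3; 2, 1, 1, 1, 2, 2]

Euclidean algorithm steps:
169 = 3 × 50 + 19
50 = 2 × 19 + 12
19 = 1 × 12 + 7
12 = 1 × 7 + 5
7 = 1 × 5 + 2
5 = 2 × 2 + 1
2 = 2 × 1 + 0
Continued fraction: [3; 2, 1, 1, 1, 2, 2]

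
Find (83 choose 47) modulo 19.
0

Using Lucas' theorem:
Write n=83 and k=47 in base 19:
n in base 19: [4, 7]
k in base 19: [2, 9]
C(83,47) mod 19 = ∏ C(n_i, k_i) mod 19
Digit binomials (mod 19): C(4,2) = 6; C(7,9) = 0 (k_i > n_i)
Product: 6 × 0 = 0 ≡ 0 (mod 19)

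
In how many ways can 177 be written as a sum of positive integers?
522115831195

p(n) counts ways to write n as a sum of positive integers (order ignored).
Euler's pentagonal recurrence: p(k) = p(k-1) + p(k-2) - p(k-5) - p(k-7) + p(k-12) + p(k-15) - ... (offsets j(3j∓1)/2, signs ++--, p(0)=1, p(<0)=0).
DP table for k = 0..176: p(0)=1, p(1)=1, p(2)=2, p(3)=3, p(4)=5, p(5)=7, p(6)=11, p(7)=15, p(8)=22, p(9)=30, p(10)=42, p(11)=56, p(12)=77, p(13)=101, p(14)=135, p(15)=176, p(16)=231, p(17)=297, p(18)=385, p(19)=490, p(20)=627, p(21)=792, p(22)=1002, p(23)=1255, p(24)=1575, p(25)=1958, p(26)=2436, p(27)=3010, p(28)=3718, p(29)=4565, p(30)=5604, p(31)=6842, p(32)=8349, p(33)=10143, p(34)=12310, p(35)=14883, p(36)=17977, p(37)=21637, p(38)=26015, p(39)=31185, p(40)=37338, p(41)=44583, p(42)=53174, p(43)=63261, p(44)=75175, p(45)=89134, p(46)=105558, p(47)=124754, p(48)=147273, p(49)=173525, p(50)=204226, p(51)=239943, p(52)=281589, p(53)=329931, p(54)=386155, p(55)=451276, p(56)=526823, p(57)=614154, p(58)=715220, p(59)=831820, p(60)=966467, p(61)=1121505, p(62)=1300156, p(63)=1505499, p(64)=1741630, p(65)=2012558, p(66)=2323520, p(67)=2679689, p(68)=3087735, p(69)=3554345, p(70)=4087968, p(71)=4697205, p(72)=5392783, p(73)=6185689, p(74)=7089500, p(75)=8118264, p(76)=9289091, p(77)=10619863, p(78)=12132164, p(79)=13848650, p(80)=15796476, p(81)=18004327, p(82)=20506255, p(83)=23338469, p(84)=26543660, p(85)=30167357, p(86)=34262962, p(87)=38887673, p(88)=44108109, p(89)=49995925, p(90)=56634173, p(91)=64112359, p(92)=72533807, p(93)=82010177, p(94)=92669720, p(95)=104651419, p(96)=118114304, p(97)=133230930, p(98)=150198136, p(99)=169229875, p(100)=190569292, p(101)=214481126, p(102)=241265379, p(103)=271248950, p(104)=304801365, p(105)=342325709, p(106)=384276336, p(107)=431149389, p(108)=483502844, p(109)=541946240, p(110)=607163746, p(111)=679903203, p(112)=761002156, p(113)=851376628, p(114)=952050665, p(115)=1064144451, p(116)=1188908248, p(117)=1327710076, p(118)=1482074143, p(119)=1653668665, p(120)=1844349560, p(121)=2056148051, p(122)=2291320912, p(123)=2552338241, p(124)=2841940500, p(125)=3163127352, p(126)=3519222692, p(127)=3913864295, p(128)=4351078600, p(129)=4835271870, p(130)=5371315400, p(131)=5964539504, p(132)=6620830889, p(133)=7346629512, p(134)=8149040695, p(135)=9035836076, p(136)=10015581680, p(137)=11097645016, p(138)=12292341831, p(139)=13610949895, p(140)=15065878135, p(141)=16670689208, p(142)=18440293320, p(143)=20390982757, p(144)=22540654445, p(145)=24908858009, p(146)=27517052599, p(147)=30388671978, p(148)=33549419497, p(149)=37027355200, p(150)=40853235313, p(151)=45060624582, p(152)=49686288421, p(153)=54770336324, p(154)=60356673280, p(155)=66493182097, p(156)=73232243759, p(157)=80630964769, p(158)=88751778802, p(159)=97662728555, p(160)=107438159466, p(161)=118159068427, p(162)=129913904637, p(163)=142798995930, p(164)=156919475295, p(165)=172389800255, p(166)=189334822579, p(167)=207890420102, p(168)=228204732751, p(169)=250438925115, p(170)=274768617130, p(171)=301384802048, p(172)=330495499613, p(173)=362326859895, p(174)=397125074750, p(175)=435157697830, p(176)=476715857290.
Final step: p(177) = p(176) + p(175) - p(172) - p(170) + p(165) + p(162) - p(155) - p(151) + p(142) + p(137) - p(126) - p(120) + p(107) + p(100) - p(85) - p(77) + p(60) + p(51) - p(32) - p(22) + p(1)
= 476715857290 + 435157697830 - 330495499613 - 274768617130 + 172389800255 + 129913904637 - 66493182097 - 45060624582 + 18440293320 + 11097645016 - 3519222692 - 1844349560 + 431149389 + 190569292 - 30167357 - 10619863 + 966467 + 239943 - 8349 - 1002 + 1
= 522115831195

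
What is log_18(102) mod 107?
18

Baby-step giant-step with step n = ⌈√107⌉ = 11.
Baby steps 18^j mod 107 (j:value) for j=0..10: 0:1, 1:18, 2:3, 3:54, 4:9, 5:55, 6:27, 7:58, 8:81, 9:67, 10:29.
Giant-step multiplier: 18^(-11) ≡ 18^(106-11) = 18^95 ≡ 74 (mod 107).
Giant steps γ_i = 102·74^i mod 107: γ_0=102, γ_1=58 (in table at j=7).
x = i·n + j = 1·11 + 7 = 18.
Check: 18^18 ≡ 102 (mod 107).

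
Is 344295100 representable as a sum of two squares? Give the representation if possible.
Not possible

Factorization: 344295100 = 2^2 × 5^2 × 151^3
By Fermat: n is sum of two squares iff every prime p ≡ 3 (mod 4) appears to even power.
Prime(s) ≡ 3 (mod 4) with odd exponent: [(151, 3)]
Therefore 344295100 cannot be expressed as a² + b².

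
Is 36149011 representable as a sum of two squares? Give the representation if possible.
Not possible

Factorization: 36149011 = 71^3 × 101
By Fermat: n is sum of two squares iff every prime p ≡ 3 (mod 4) appears to even power.
Prime(s) ≡ 3 (mod 4) with odd exponent: [(71, 3)]
Therefore 36149011 cannot be expressed as a² + b².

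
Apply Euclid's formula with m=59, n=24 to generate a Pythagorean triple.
(2905, 2832, 4057)

Euclid's formula: a = m² - n², b = 2mn, c = m² + n²
m = 59, n = 24
a = 59² - 24² = 3481 - 576 = 2905
b = 2 × 59 × 24 = 2832
c = 59² + 24² = 3481 + 576 = 4057
Verification: 2905² + 2832² = 8439025 + 8020224 = 16459249 = 4057² ✓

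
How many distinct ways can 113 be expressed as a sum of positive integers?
851376628

p(n) counts ways to write n as a sum of positive integers (order ignored).
Euler's pentagonal recurrence: p(k) = p(k-1) + p(k-2) - p(k-5) - p(k-7) + p(k-12) + p(k-15) - ... (offsets j(3j∓1)/2, signs ++--, p(0)=1, p(<0)=0).
DP table for k = 0..112: p(0)=1, p(1)=1, p(2)=2, p(3)=3, p(4)=5, p(5)=7, p(6)=11, p(7)=15, p(8)=22, p(9)=30, p(10)=42, p(11)=56, p(12)=77, p(13)=101, p(14)=135, p(15)=176, p(16)=231, p(17)=297, p(18)=385, p(19)=490, p(20)=627, p(21)=792, p(22)=1002, p(23)=1255, p(24)=1575, p(25)=1958, p(26)=2436, p(27)=3010, p(28)=3718, p(29)=4565, p(30)=5604, p(31)=6842, p(32)=8349, p(33)=10143, p(34)=12310, p(35)=14883, p(36)=17977, p(37)=21637, p(38)=26015, p(39)=31185, p(40)=37338, p(41)=44583, p(42)=53174, p(43)=63261, p(44)=75175, p(45)=89134, p(46)=105558, p(47)=124754, p(48)=147273, p(49)=173525, p(50)=204226, p(51)=239943, p(52)=281589, p(53)=329931, p(54)=386155, p(55)=451276, p(56)=526823, p(57)=614154, p(58)=715220, p(59)=831820, p(60)=966467, p(61)=1121505, p(62)=1300156, p(63)=1505499, p(64)=1741630, p(65)=2012558, p(66)=2323520, p(67)=2679689, p(68)=3087735, p(69)=3554345, p(70)=4087968, p(71)=4697205, p(72)=5392783, p(73)=6185689, p(74)=7089500, p(75)=8118264, p(76)=9289091, p(77)=10619863, p(78)=12132164, p(79)=13848650, p(80)=15796476, p(81)=18004327, p(82)=20506255, p(83)=23338469, p(84)=26543660, p(85)=30167357, p(86)=34262962, p(87)=38887673, p(88)=44108109, p(89)=49995925, p(90)=56634173, p(91)=64112359, p(92)=72533807, p(93)=82010177, p(94)=92669720, p(95)=104651419, p(96)=118114304, p(97)=133230930, p(98)=150198136, p(99)=169229875, p(100)=190569292, p(101)=214481126, p(102)=241265379, p(103)=271248950, p(104)=304801365, p(105)=342325709, p(106)=384276336, p(107)=431149389, p(108)=483502844, p(109)=541946240, p(110)=607163746, p(111)=679903203, p(112)=761002156.
Final step: p(113) = p(112) + p(111) - p(108) - p(106) + p(101) + p(98) - p(91) - p(87) + p(78) + p(73) - p(62) - p(56) + p(43) + p(36) - p(21) - p(13)
= 761002156 + 679903203 - 483502844 - 384276336 + 214481126 + 150198136 - 64112359 - 38887673 + 12132164 + 6185689 - 1300156 - 526823 + 63261 + 17977 - 792 - 101
= 851376628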